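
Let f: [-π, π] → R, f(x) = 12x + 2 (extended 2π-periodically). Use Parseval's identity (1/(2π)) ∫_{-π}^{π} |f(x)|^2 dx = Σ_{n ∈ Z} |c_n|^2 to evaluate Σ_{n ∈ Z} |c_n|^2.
Σ |c_n|^2 = 48π^2 + 4

Expand and integrate term by term over [-π, π]:
  ∫ (12x)^2 dx = 144·(2π^3/3); ∫ 2·12·(2)·x dx = 0 (odd integrand); ∫ 2^2 dx = 4·2π.
So (1/(2π)) ∫_{-π}^{π} (12x + 2)^2 dx = 144π^2/3 + 4 = 48π^2 + 4.
Parseval ⇒ Σ |c_n|^2 = 48π^2 + 4.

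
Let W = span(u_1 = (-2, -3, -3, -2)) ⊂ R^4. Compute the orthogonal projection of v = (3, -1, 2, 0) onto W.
proj_W(v) = (9/13, 27/26, 27/26, 9/13)

Set up U = [u_1 | ... | u_1] ∈ R^(4×1). The projector onto W = col(U) is P = U (U^T U)^(-1) U^T.
Compute U^T U =
  [26],
and U^T v = (-9).
Solve U^T U · c = U^T v for the coefficients: c = (-9/26). The projection is proj_W(v) = U c.
Check: (v - proj_W(v)) · u_1 = 0  (should be 0).
Result: proj_W(v) = (9/13, 27/26, 27/26, 9/13).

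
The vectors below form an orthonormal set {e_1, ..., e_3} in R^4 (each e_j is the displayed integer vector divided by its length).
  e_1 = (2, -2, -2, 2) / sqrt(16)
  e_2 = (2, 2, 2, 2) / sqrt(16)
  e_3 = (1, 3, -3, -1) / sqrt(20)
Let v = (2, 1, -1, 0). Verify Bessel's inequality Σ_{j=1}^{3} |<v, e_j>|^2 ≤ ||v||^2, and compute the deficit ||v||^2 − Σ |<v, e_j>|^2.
Σ |<v, e_j>|^2 = 26/5; ||v||^2 = 6; deficit = 4/5

Write each e_j = u_j / sqrt(<u_j, u_j>) where u_j is the displayed integer vector. Then <v, e_j> = <v, u_j> / sqrt(<u_j, u_j>), so |<v, e_j>|^2 = <v, u_j>^2 / <u_j, u_j>.
Coefficients: <v, e_1> = 4/sqrt(16), <v, e_2> = 4/sqrt(16), <v, e_3> = 8/sqrt(20).
Square and sum: Σ |<v, e_j>|^2 = 26/5.
Compute ||v||^2 = v·v = 6.
Deficit = 6 − 26/5 = 4/5 ≥ 0, confirming Bessel's inequality. (The deficit equals ||v − Σ <v,e_j> e_j||^2, the squared distance from v to span{e_j}.)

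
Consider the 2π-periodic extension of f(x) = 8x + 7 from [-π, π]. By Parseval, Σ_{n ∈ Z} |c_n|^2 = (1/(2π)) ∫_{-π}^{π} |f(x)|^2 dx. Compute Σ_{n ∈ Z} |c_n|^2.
Σ |c_n|^2 = 64π^2/3 + 49

Expand and integrate term by term over [-π, π]:
  ∫ (8x)^2 dx = 64·(2π^3/3); ∫ 2·8·(7)·x dx = 0 (odd integrand); ∫ 7^2 dx = 49·2π.
So (1/(2π)) ∫_{-π}^{π} (8x + 7)^2 dx = 64π^2/3 + 49 = 64π^2/3 + 49.
Parseval ⇒ Σ |c_n|^2 = 64π^2/3 + 49.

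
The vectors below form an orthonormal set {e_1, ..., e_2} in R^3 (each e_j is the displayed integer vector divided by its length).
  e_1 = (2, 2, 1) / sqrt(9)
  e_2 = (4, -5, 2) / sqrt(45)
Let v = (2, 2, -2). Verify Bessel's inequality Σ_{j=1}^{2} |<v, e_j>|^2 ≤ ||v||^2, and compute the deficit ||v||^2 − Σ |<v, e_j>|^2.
Σ |<v, e_j>|^2 = 24/5; ||v||^2 = 12; deficit = 36/5

Write each e_j = u_j / sqrt(<u_j, u_j>) where u_j is the displayed integer vector. Then <v, e_j> = <v, u_j> / sqrt(<u_j, u_j>), so |<v, e_j>|^2 = <v, u_j>^2 / <u_j, u_j>.
Coefficients: <v, e_1> = 6/sqrt(9), <v, e_2> = -6/sqrt(45).
Square and sum: Σ |<v, e_j>|^2 = 24/5.
Compute ||v||^2 = v·v = 12.
Deficit = 12 − 24/5 = 36/5 ≥ 0, confirming Bessel's inequality. (The deficit equals ||v − Σ <v,e_j> e_j||^2, the squared distance from v to span{e_j}.)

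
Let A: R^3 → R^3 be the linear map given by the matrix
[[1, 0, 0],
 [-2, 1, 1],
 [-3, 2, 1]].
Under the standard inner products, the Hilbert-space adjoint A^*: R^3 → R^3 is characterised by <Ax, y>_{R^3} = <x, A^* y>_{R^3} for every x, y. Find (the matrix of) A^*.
A^* = A^T =
[[1, -2, -3],
 [0, 1, 2],
 [0, 1, 1]]

For real matrices with standard dot products, the defining identity <Ax, y> = <x, A^* y> gives (Ax)^T y = x^T (A^*) y, i.e. x^T A^T y = x^T (A^*) y. Since this holds for all x, y, we must have A^* = A^T. Therefore
A^* =
[[1, -2, -3],
 [0, 1, 2],
 [0, 1, 1]].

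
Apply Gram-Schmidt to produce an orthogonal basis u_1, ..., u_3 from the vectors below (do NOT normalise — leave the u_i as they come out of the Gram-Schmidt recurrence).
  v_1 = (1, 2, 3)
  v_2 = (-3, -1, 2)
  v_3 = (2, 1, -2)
Orthogonal basis:
  u_1 = (1, 2, 3)
  u_2 = (-43/14, -8/7, 25/14)
  u_3 = (-49/195, 77/195, -7/39)

Apply the Gram-Schmidt recurrence
  u_1 = v_1
  u_i = v_i − Σ_{j<i} ((v_i · u_j) / (u_j · u_j)) · u_j.

Step by step this gives:
  u_1 = (1, 2, 3)
  u_2 = (-43/14, -8/7, 25/14)
  u_3 = (-49/195, 77/195, -7/39)

Orthogonality check:
  u_2 · u_1 = 0 (should be 0)
  u_3 · u_1 = 0 (should be 0)
  u_3 · u_2 = 0 (should be 0)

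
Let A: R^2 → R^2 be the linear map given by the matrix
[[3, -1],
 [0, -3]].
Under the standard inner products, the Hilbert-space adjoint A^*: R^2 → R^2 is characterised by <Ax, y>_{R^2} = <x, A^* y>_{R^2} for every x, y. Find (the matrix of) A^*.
A^* = A^T =
[[3, 0],
 [-1, -3]]

For real matrices with standard dot products, the defining identity <Ax, y> = <x, A^* y> gives (Ax)^T y = x^T (A^*) y, i.e. x^T A^T y = x^T (A^*) y. Since this holds for all x, y, we must have A^* = A^T. Therefore
A^* =
[[3, 0],
 [-1, -3]].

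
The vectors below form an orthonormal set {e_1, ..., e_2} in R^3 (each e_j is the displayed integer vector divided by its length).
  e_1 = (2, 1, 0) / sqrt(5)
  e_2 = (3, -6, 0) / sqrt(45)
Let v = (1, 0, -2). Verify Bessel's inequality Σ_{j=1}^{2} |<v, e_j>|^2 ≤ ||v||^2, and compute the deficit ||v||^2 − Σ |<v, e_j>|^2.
Σ |<v, e_j>|^2 = 1; ||v||^2 = 5; deficit = 4

Write each e_j = u_j / sqrt(<u_j, u_j>) where u_j is the displayed integer vector. Then <v, e_j> = <v, u_j> / sqrt(<u_j, u_j>), so |<v, e_j>|^2 = <v, u_j>^2 / <u_j, u_j>.
Coefficients: <v, e_1> = 2/sqrt(5), <v, e_2> = 3/sqrt(45).
Square and sum: Σ |<v, e_j>|^2 = 1.
Compute ||v||^2 = v·v = 5.
Deficit = 5 − 1 = 4 ≥ 0, confirming Bessel's inequality. (The deficit equals ||v − Σ <v,e_j> e_j||^2, the squared distance from v to span{e_j}.)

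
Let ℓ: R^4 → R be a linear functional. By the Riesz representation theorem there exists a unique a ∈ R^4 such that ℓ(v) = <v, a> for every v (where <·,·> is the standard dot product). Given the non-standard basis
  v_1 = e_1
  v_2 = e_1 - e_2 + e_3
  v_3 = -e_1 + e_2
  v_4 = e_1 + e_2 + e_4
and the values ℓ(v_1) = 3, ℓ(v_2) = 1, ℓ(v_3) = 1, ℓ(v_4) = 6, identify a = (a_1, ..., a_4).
a = (3, 4, 2, -1)

Write a = (a_1, ..., a_4) in the standard basis. For each basis vector v_i, ℓ(v_i) = <v_i, a> is a linear equation in the a_j's. Collect the n equations into a matrix system V a = ℓ, where row i of V is v_i (expressed in the standard basis). Since V is invertible (lower-triangular with 1s on the diagonal, up to permutation), solve by back-substitution:
  V =
[[1, 0, 0, 0],
 [1, -1, 1, 0],
 [-1, 1, 0, 0],
 [1, 1, 0, 1]]
  V a = (3, 1, 1, 6)
Solving gives a = (3, 4, 2, -1).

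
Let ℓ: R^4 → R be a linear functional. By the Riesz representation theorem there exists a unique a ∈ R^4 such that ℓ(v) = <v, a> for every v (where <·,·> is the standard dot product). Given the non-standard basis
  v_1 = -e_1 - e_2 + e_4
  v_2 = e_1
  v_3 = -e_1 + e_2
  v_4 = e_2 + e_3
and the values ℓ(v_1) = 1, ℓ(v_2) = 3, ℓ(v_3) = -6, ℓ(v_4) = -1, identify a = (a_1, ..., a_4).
a = (3, -3, 2, 1)

Write a = (a_1, ..., a_4) in the standard basis. For each basis vector v_i, ℓ(v_i) = <v_i, a> is a linear equation in the a_j's. Collect the n equations into a matrix system V a = ℓ, where row i of V is v_i (expressed in the standard basis). Since V is invertible (lower-triangular with 1s on the diagonal, up to permutation), solve by back-substitution:
  V =
[[-1, -1, 0, 1],
 [1, 0, 0, 0],
 [-1, 1, 0, 0],
 [0, 1, 1, 0]]
  V a = (1, 3, -6, -1)
Solving gives a = (3, -3, 2, 1).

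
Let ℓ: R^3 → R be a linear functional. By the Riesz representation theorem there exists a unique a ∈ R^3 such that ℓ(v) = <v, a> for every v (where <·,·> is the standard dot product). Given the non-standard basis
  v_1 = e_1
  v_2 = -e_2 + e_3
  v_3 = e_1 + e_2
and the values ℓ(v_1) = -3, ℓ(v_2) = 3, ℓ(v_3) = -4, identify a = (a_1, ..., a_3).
a = (-3, -1, 2)

Write a = (a_1, ..., a_3) in the standard basis. For each basis vector v_i, ℓ(v_i) = <v_i, a> is a linear equation in the a_j's. Collect the n equations into a matrix system V a = ℓ, where row i of V is v_i (expressed in the standard basis). Since V is invertible (lower-triangular with 1s on the diagonal, up to permutation), solve by back-substitution:
  V =
[[1, 0, 0],
 [0, -1, 1],
 [1, 1, 0]]
  V a = (-3, 3, -4)
Solving gives a = (-3, -1, 2).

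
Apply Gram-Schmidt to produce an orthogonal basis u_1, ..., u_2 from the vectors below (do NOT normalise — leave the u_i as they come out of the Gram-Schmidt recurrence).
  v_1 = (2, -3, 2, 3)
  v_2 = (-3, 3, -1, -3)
Orthogonal basis:
  u_1 = (2, -3, 2, 3)
  u_2 = (-1, 0, 1, 0)

Apply the Gram-Schmidt recurrence
  u_1 = v_1
  u_i = v_i − Σ_{j<i} ((v_i · u_j) / (u_j · u_j)) · u_j.

Step by step this gives:
  u_1 = (2, -3, 2, 3)
  u_2 = (-1, 0, 1, 0)

Orthogonality check:
  u_2 · u_1 = 0 (should be 0)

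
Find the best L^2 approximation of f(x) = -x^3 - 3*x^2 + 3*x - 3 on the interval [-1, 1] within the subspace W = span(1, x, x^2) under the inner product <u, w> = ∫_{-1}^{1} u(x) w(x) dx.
g(x) = -3*x^2 + 12*x/5 - 3

The best approximation g ∈ W is the orthogonal projection of f onto W. Writing g = a_0 + a_1 x + a_2 x^2, the coefficients solve the normal equations G · a = b where
  G_{ij} = <φ_i, φ_j> and b_i = <f, φ_i>, with φ_0 = 1, φ_1 = x, φ_2 = x^2.
G =
  [2, 0, 2/3]
  [0, 2/3, 0]
  [2/3, 0, 2/5],
b = (-8, 8/5, -16/5).
Solving gives a_0 = -3, a_1 = 12/5, a_2 = -3, so
  g(x) = -3*x^2 + 12*x/5 - 3.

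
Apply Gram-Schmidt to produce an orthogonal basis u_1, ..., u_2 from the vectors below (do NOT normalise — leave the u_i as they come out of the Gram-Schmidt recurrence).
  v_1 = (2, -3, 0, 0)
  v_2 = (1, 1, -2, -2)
Orthogonal basis:
  u_1 = (2, -3, 0, 0)
  u_2 = (15/13, 10/13, -2, -2)

Apply the Gram-Schmidt recurrence
  u_1 = v_1
  u_i = v_i − Σ_{j<i} ((v_i · u_j) / (u_j · u_j)) · u_j.

Step by step this gives:
  u_1 = (2, -3, 0, 0)
  u_2 = (15/13, 10/13, -2, -2)

Orthogonality check:
  u_2 · u_1 = 0 (should be 0)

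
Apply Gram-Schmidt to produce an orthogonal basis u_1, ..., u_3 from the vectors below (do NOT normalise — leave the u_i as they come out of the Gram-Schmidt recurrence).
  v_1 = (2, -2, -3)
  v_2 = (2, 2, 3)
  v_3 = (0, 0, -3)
Orthogonal basis:
  u_1 = (2, -2, -3)
  u_2 = (52/17, 16/17, 24/17)
  u_3 = (0, 18/13, -12/13)

Apply the Gram-Schmidt recurrence
  u_1 = v_1
  u_i = v_i − Σ_{j<i} ((v_i · u_j) / (u_j · u_j)) · u_j.

Step by step this gives:
  u_1 = (2, -2, -3)
  u_2 = (52/17, 16/17, 24/17)
  u_3 = (0, 18/13, -12/13)

Orthogonality check:
  u_2 · u_1 = 0 (should be 0)
  u_3 · u_1 = 0 (should be 0)
  u_3 · u_2 = 0 (should be 0)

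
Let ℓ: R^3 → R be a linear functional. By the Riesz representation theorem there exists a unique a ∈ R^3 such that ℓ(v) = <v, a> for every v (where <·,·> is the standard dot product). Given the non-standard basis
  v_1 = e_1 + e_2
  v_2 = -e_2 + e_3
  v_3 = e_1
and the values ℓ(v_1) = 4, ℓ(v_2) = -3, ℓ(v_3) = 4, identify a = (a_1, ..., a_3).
a = (4, 0, -3)

Write a = (a_1, ..., a_3) in the standard basis. For each basis vector v_i, ℓ(v_i) = <v_i, a> is a linear equation in the a_j's. Collect the n equations into a matrix system V a = ℓ, where row i of V is v_i (expressed in the standard basis). Since V is invertible (lower-triangular with 1s on the diagonal, up to permutation), solve by back-substitution:
  V =
[[1, 1, 0],
 [0, -1, 1],
 [1, 0, 0]]
  V a = (4, -3, 4)
Solving gives a = (4, 0, -3).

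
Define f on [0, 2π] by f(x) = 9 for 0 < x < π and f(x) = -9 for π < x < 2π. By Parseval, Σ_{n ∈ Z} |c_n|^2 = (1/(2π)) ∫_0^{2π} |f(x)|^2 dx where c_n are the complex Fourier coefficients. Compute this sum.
Σ |c_n|^2 = 81

Parseval equates the L^2 energy of f (normalised by 1/(2π)) with the ℓ^2 sum of its Fourier coefficients: (1/(2π)) ∫_0^{2π} |f|^2 = Σ |c_n|^2.
Compute the left side: (1/(2π)) [∫_0^π 9^2 dx + ∫_π^{2π} (-9)^2 dx] = (1/(2π)) · (81π + 81π) = (81 + 81)/2 = 81.
So Σ_{n ∈ Z} |c_n|^2 = 81.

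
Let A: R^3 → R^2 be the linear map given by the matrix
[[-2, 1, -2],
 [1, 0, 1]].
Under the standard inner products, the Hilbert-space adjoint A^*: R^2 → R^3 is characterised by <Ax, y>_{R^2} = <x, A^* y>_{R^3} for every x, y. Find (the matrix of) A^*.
A^* = A^T =
[[-2, 1],
 [1, 0],
 [-2, 1]]

For real matrices with standard dot products, the defining identity <Ax, y> = <x, A^* y> gives (Ax)^T y = x^T (A^*) y, i.e. x^T A^T y = x^T (A^*) y. Since this holds for all x, y, we must have A^* = A^T. Therefore
A^* =
[[-2, 1],
 [1, 0],
 [-2, 1]].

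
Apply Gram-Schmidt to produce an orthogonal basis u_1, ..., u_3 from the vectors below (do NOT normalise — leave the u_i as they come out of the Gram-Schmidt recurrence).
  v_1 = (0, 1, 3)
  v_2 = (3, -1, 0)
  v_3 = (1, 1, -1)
Orthogonal basis:
  u_1 = (0, 1, 3)
  u_2 = (3, -9/10, 3/10)
  u_3 = (5/11, 15/11, -5/11)

Apply the Gram-Schmidt recurrence
  u_1 = v_1
  u_i = v_i − Σ_{j<i} ((v_i · u_j) / (u_j · u_j)) · u_j.

Step by step this gives:
  u_1 = (0, 1, 3)
  u_2 = (3, -9/10, 3/10)
  u_3 = (5/11, 15/11, -5/11)

Orthogonality check:
  u_2 · u_1 = 0 (should be 0)
  u_3 · u_1 = 0 (should be 0)
  u_3 · u_2 = 0 (should be 0)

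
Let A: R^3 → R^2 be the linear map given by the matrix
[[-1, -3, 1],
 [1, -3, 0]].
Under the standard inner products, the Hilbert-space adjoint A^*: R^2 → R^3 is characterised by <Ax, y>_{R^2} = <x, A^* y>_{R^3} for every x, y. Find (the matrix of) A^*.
A^* = A^T =
[[-1, 1],
 [-3, -3],
 [1, 0]]

For real matrices with standard dot products, the defining identity <Ax, y> = <x, A^* y> gives (Ax)^T y = x^T (A^*) y, i.e. x^T A^T y = x^T (A^*) y. Since this holds for all x, y, we must have A^* = A^T. Therefore
A^* =
[[-1, 1],
 [-3, -3],
 [1, 0]].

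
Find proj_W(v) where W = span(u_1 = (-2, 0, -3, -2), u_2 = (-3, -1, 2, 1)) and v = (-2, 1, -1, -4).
proj_W(v) = (-485/251, -13/251, -643/251, -433/251)

Set up U = [u_1 | ... | u_2] ∈ R^(4×2). The projector onto W = col(U) is P = U (U^T U)^(-1) U^T.
Compute U^T U =
  [17, -2]
  [-2, 15],
and U^T v = (15, -1).
Solve U^T U · c = U^T v for the coefficients: c = (223/251, 13/251). The projection is proj_W(v) = U c.
Check: (v - proj_W(v)) · u_1 = 0  (should be 0).
Check: (v - proj_W(v)) · u_2 = 0  (should be 0).
Result: proj_W(v) = (-485/251, -13/251, -643/251, -433/251).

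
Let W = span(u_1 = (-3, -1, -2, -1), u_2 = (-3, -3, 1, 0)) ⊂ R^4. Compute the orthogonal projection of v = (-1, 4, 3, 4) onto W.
proj_W(v) = (387/185, 89/185, 318/185, 149/185)

Set up U = [u_1 | ... | u_2] ∈ R^(4×2). The projector onto W = col(U) is P = U (U^T U)^(-1) U^T.
Compute U^T U =
  [15, 10]
  [10, 19],
and U^T v = (-11, -6).
Solve U^T U · c = U^T v for the coefficients: c = (-149/185, 4/37). The projection is proj_W(v) = U c.
Check: (v - proj_W(v)) · u_1 = 0  (should be 0).
Check: (v - proj_W(v)) · u_2 = 0  (should be 0).
Result: proj_W(v) = (387/185, 89/185, 318/185, 149/185).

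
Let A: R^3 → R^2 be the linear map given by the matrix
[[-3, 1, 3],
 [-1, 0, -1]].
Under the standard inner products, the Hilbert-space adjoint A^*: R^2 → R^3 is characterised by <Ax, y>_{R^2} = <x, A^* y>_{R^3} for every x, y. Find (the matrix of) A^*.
A^* = A^T =
[[-3, -1],
 [1, 0],
 [3, -1]]

For real matrices with standard dot products, the defining identity <Ax, y> = <x, A^* y> gives (Ax)^T y = x^T (A^*) y, i.e. x^T A^T y = x^T (A^*) y. Since this holds for all x, y, we must have A^* = A^T. Therefore
A^* =
[[-3, -1],
 [1, 0],
 [3, -1]].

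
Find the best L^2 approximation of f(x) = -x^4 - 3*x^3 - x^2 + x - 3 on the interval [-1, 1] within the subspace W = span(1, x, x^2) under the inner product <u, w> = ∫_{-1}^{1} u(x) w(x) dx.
g(x) = -13*x^2/7 - 4*x/5 - 102/35

The best approximation g ∈ W is the orthogonal projection of f onto W. Writing g = a_0 + a_1 x + a_2 x^2, the coefficients solve the normal equations G · a = b where
  G_{ij} = <φ_i, φ_j> and b_i = <f, φ_i>, with φ_0 = 1, φ_1 = x, φ_2 = x^2.
G =
  [2, 0, 2/3]
  [0, 2/3, 0]
  [2/3, 0, 2/5],
b = (-106/15, -8/15, -94/35).
Solving gives a_0 = -102/35, a_1 = -4/5, a_2 = -13/7, so
  g(x) = -13*x^2/7 - 4*x/5 - 102/35.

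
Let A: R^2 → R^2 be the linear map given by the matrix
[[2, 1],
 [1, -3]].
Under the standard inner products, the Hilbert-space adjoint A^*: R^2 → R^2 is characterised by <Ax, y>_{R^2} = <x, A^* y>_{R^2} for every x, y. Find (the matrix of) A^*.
A^* = A^T =
[[2, 1],
 [1, -3]]

For real matrices with standard dot products, the defining identity <Ax, y> = <x, A^* y> gives (Ax)^T y = x^T (A^*) y, i.e. x^T A^T y = x^T (A^*) y. Since this holds for all x, y, we must have A^* = A^T. Therefore
A^* =
[[2, 1],
 [1, -3]].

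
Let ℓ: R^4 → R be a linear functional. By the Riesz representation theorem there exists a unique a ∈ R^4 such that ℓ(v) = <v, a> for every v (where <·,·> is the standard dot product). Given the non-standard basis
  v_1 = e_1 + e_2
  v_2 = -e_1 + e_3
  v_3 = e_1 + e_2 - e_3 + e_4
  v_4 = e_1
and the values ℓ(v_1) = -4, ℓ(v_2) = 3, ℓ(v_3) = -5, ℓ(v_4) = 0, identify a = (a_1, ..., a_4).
a = (0, -4, 3, 2)

Write a = (a_1, ..., a_4) in the standard basis. For each basis vector v_i, ℓ(v_i) = <v_i, a> is a linear equation in the a_j's. Collect the n equations into a matrix system V a = ℓ, where row i of V is v_i (expressed in the standard basis). Since V is invertible (lower-triangular with 1s on the diagonal, up to permutation), solve by back-substitution:
  V =
[[1, 1, 0, 0],
 [-1, 0, 1, 0],
 [1, 1, -1, 1],
 [1, 0, 0, 0]]
  V a = (-4, 3, -5, 0)
Solving gives a = (0, -4, 3, 2).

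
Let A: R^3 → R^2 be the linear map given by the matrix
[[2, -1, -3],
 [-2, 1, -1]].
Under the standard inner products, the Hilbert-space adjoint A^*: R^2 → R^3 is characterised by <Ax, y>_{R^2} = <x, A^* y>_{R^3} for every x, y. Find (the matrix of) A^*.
A^* = A^T =
[[2, -2],
 [-1, 1],
 [-3, -1]]

For real matrices with standard dot products, the defining identity <Ax, y> = <x, A^* y> gives (Ax)^T y = x^T (A^*) y, i.e. x^T A^T y = x^T (A^*) y. Since this holds for all x, y, we must have A^* = A^T. Therefore
A^* =
[[2, -2],
 [-1, 1],
 [-3, -1]].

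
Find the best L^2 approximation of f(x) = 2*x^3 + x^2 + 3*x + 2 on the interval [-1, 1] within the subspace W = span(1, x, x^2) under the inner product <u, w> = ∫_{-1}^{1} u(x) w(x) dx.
g(x) = x^2 + 21*x/5 + 2

The best approximation g ∈ W is the orthogonal projection of f onto W. Writing g = a_0 + a_1 x + a_2 x^2, the coefficients solve the normal equations G · a = b where
  G_{ij} = <φ_i, φ_j> and b_i = <f, φ_i>, with φ_0 = 1, φ_1 = x, φ_2 = x^2.
G =
  [2, 0, 2/3]
  [0, 2/3, 0]
  [2/3, 0, 2/5],
b = (14/3, 14/5, 26/15).
Solving gives a_0 = 2, a_1 = 21/5, a_2 = 1, so
  g(x) = x^2 + 21*x/5 + 2.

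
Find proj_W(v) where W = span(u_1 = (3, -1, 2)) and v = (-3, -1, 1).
proj_W(v) = (-9/7, 3/7, -6/7)

Set up U = [u_1 | ... | u_1] ∈ R^(3×1). The projector onto W = col(U) is P = U (U^T U)^(-1) U^T.
Compute U^T U =
  [14],
and U^T v = (-6).
Solve U^T U · c = U^T v for the coefficients: c = (-3/7). The projection is proj_W(v) = U c.
Check: (v - proj_W(v)) · u_1 = 0  (should be 0).
Result: proj_W(v) = (-9/7, 3/7, -6/7).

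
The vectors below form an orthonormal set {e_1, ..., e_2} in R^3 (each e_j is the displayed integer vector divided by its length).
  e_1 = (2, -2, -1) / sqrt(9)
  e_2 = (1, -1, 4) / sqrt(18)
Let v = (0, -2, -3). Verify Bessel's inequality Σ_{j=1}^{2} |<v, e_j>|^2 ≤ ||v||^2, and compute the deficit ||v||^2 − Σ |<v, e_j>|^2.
Σ |<v, e_j>|^2 = 11; ||v||^2 = 13; deficit = 2

Write each e_j = u_j / sqrt(<u_j, u_j>) where u_j is the displayed integer vector. Then <v, e_j> = <v, u_j> / sqrt(<u_j, u_j>), so |<v, e_j>|^2 = <v, u_j>^2 / <u_j, u_j>.
Coefficients: <v, e_1> = 7/sqrt(9), <v, e_2> = -10/sqrt(18).
Square and sum: Σ |<v, e_j>|^2 = 11.
Compute ||v||^2 = v·v = 13.
Deficit = 13 − 11 = 2 ≥ 0, confirming Bessel's inequality. (The deficit equals ||v − Σ <v,e_j> e_j||^2, the squared distance from v to span{e_j}.)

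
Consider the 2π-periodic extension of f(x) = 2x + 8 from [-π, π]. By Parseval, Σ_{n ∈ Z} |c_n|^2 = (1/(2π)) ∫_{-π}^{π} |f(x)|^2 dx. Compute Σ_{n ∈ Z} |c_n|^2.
Σ |c_n|^2 = 4π^2/3 + 64

Expand and integrate term by term over [-π, π]:
  ∫ (2x)^2 dx = 4·(2π^3/3); ∫ 2·2·(8)·x dx = 0 (odd integrand); ∫ 8^2 dx = 64·2π.
So (1/(2π)) ∫_{-π}^{π} (2x + 8)^2 dx = 4π^2/3 + 64 = 4π^2/3 + 64.
Parseval ⇒ Σ |c_n|^2 = 4π^2/3 + 64.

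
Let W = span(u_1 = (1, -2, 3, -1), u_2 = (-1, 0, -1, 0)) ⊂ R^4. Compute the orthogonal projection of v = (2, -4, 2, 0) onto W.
proj_W(v) = (6/7, -16/7, 22/7, -8/7)

Set up U = [u_1 | ... | u_2] ∈ R^(4×2). The projector onto W = col(U) is P = U (U^T U)^(-1) U^T.
Compute U^T U =
  [15, -4]
  [-4, 2],
and U^T v = (16, -4).
Solve U^T U · c = U^T v for the coefficients: c = (8/7, 2/7). The projection is proj_W(v) = U c.
Check: (v - proj_W(v)) · u_1 = 0  (should be 0).
Check: (v - proj_W(v)) · u_2 = 0  (should be 0).
Result: proj_W(v) = (6/7, -16/7, 22/7, -8/7).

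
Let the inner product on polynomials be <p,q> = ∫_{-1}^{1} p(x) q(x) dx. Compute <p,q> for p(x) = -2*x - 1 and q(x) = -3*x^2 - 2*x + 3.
<p,q> = -4/3

Expand the product: p(x)·q(x) = 6*x^3 + 7*x^2 - 4*x - 3.
∫_{-1}^{1} of each monomial x^k gives [2/(k+1) if k even, 0 if k odd]. Integrating term-by-term (or equivalently evaluating the antiderivative F(x) = 3*x^4/2 + 7*x^3/3 - 2*x^2 - 3*x at the endpoints):
  F(1) − F(−1) = -7/6 − (1/6) = -4/3.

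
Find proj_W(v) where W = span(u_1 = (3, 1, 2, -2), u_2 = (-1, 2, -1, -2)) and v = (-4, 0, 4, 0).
proj_W(v) = (-124/179, -32/179, -84/179, 72/179)

Set up U = [u_1 | ... | u_2] ∈ R^(4×2). The projector onto W = col(U) is P = U (U^T U)^(-1) U^T.
Compute U^T U =
  [18, 1]
  [1, 10],
and U^T v = (-4, 0).
Solve U^T U · c = U^T v for the coefficients: c = (-40/179, 4/179). The projection is proj_W(v) = U c.
Check: (v - proj_W(v)) · u_1 = 0  (should be 0).
Check: (v - proj_W(v)) · u_2 = 0  (should be 0).
Result: proj_W(v) = (-124/179, -32/179, -84/179, 72/179).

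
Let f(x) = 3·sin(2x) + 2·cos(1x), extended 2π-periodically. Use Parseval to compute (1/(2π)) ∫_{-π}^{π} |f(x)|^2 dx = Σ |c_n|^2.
Σ |c_n|^2 = 13/2

Expand |f|^2 and use orthogonality of {sin(nx), cos(mx)} on [-π, π]:
  ∫_{-π}^{π} sin(nx)^2 dx = π, ∫ cos(mx)^2 dx = π, and cross terms integrate to 0.
So ∫_{-π}^{π} f(x)^2 dx = 3^2 · π + 2^2 · π = (9 + 4)π.
Divide by 2π: (9 + 4)/2 = 13/2.
By Parseval, this equals Σ |c_n|^2.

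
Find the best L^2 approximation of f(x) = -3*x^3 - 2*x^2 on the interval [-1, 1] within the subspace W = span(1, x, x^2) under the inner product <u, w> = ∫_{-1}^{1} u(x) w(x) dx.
g(x) = -2*x^2 - 9*x/5

The best approximation g ∈ W is the orthogonal projection of f onto W. Writing g = a_0 + a_1 x + a_2 x^2, the coefficients solve the normal equations G · a = b where
  G_{ij} = <φ_i, φ_j> and b_i = <f, φ_i>, with φ_0 = 1, φ_1 = x, φ_2 = x^2.
G =
  [2, 0, 2/3]
  [0, 2/3, 0]
  [2/3, 0, 2/5],
b = (-4/3, -6/5, -4/5).
Solving gives a_0 = 0, a_1 = -9/5, a_2 = -2, so
  g(x) = -2*x^2 - 9*x/5.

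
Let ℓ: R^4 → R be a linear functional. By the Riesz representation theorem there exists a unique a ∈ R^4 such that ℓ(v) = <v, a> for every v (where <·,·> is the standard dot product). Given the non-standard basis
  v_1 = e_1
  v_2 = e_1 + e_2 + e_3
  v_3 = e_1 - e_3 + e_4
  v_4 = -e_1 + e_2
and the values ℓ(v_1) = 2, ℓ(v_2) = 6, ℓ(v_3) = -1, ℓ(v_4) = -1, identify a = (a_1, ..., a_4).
a = (2, 1, 3, 0)

Write a = (a_1, ..., a_4) in the standard basis. For each basis vector v_i, ℓ(v_i) = <v_i, a> is a linear equation in the a_j's. Collect the n equations into a matrix system V a = ℓ, where row i of V is v_i (expressed in the standard basis). Since V is invertible (lower-triangular with 1s on the diagonal, up to permutation), solve by back-substitution:
  V =
[[1, 0, 0, 0],
 [1, 1, 1, 0],
 [1, 0, -1, 1],
 [-1, 1, 0, 0]]
  V a = (2, 6, -1, -1)
Solving gives a = (2, 1, 3, 0).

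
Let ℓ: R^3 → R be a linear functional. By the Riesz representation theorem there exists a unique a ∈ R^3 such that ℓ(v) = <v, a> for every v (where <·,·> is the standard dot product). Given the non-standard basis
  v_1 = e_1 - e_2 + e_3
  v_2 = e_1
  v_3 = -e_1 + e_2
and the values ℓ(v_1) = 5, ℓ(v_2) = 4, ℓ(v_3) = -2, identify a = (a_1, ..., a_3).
a = (4, 2, 3)

Write a = (a_1, ..., a_3) in the standard basis. For each basis vector v_i, ℓ(v_i) = <v_i, a> is a linear equation in the a_j's. Collect the n equations into a matrix system V a = ℓ, where row i of V is v_i (expressed in the standard basis). Since V is invertible (lower-triangular with 1s on the diagonal, up to permutation), solve by back-substitution:
  V =
[[1, -1, 1],
 [1, 0, 0],
 [-1, 1, 0]]
  V a = (5, 4, -2)
Solving gives a = (4, 2, 3).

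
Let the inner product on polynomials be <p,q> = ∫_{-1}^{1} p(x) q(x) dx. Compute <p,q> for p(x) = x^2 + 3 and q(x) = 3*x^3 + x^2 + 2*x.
<p,q> = 12/5

Expand the product: p(x)·q(x) = 3*x^5 + x^4 + 11*x^3 + 3*x^2 + 6*x.
∫_{-1}^{1} of each monomial x^k gives [2/(k+1) if k even, 0 if k odd]. Integrating term-by-term (or equivalently evaluating the antiderivative F(x) = x^6/2 + x^5/5 + 11*x^4/4 + x^3 + 3*x^2 at the endpoints):
  F(1) − F(−1) = 149/20 − (101/20) = 12/5.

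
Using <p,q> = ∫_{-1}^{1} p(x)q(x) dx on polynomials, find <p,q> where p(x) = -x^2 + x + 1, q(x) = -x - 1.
<p,q> = -2

Expand the product: p(x)·q(x) = x^3 - 2*x - 1.
∫_{-1}^{1} of each monomial x^k gives [2/(k+1) if k even, 0 if k odd]. Integrating term-by-term (or equivalently evaluating the antiderivative F(x) = x^4/4 - x^2 - x at the endpoints):
  F(1) − F(−1) = -7/4 − (1/4) = -2.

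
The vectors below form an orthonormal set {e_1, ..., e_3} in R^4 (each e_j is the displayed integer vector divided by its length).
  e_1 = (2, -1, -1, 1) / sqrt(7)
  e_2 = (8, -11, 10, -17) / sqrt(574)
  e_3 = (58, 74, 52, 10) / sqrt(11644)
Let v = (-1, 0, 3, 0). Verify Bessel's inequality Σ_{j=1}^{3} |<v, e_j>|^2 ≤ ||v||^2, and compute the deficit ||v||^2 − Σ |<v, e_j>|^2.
Σ |<v, e_j>|^2 = 372/71; ||v||^2 = 10; deficit = 338/71

Write each e_j = u_j / sqrt(<u_j, u_j>) where u_j is the displayed integer vector. Then <v, e_j> = <v, u_j> / sqrt(<u_j, u_j>), so |<v, e_j>|^2 = <v, u_j>^2 / <u_j, u_j>.
Coefficients: <v, e_1> = -5/sqrt(7), <v, e_2> = 22/sqrt(574), <v, e_3> = 98/sqrt(11644).
Square and sum: Σ |<v, e_j>|^2 = 372/71.
Compute ||v||^2 = v·v = 10.
Deficit = 10 − 372/71 = 338/71 ≥ 0, confirming Bessel's inequality. (The deficit equals ||v − Σ <v,e_j> e_j||^2, the squared distance from v to span{e_j}.)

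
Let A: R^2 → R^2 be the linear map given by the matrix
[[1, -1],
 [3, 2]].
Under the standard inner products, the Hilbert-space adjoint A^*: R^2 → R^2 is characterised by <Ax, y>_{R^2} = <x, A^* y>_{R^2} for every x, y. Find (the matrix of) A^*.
A^* = A^T =
[[1, 3],
 [-1, 2]]

For real matrices with standard dot products, the defining identity <Ax, y> = <x, A^* y> gives (Ax)^T y = x^T (A^*) y, i.e. x^T A^T y = x^T (A^*) y. Since this holds for all x, y, we must have A^* = A^T. Therefore
A^* =
[[1, 3],
 [-1, 2]].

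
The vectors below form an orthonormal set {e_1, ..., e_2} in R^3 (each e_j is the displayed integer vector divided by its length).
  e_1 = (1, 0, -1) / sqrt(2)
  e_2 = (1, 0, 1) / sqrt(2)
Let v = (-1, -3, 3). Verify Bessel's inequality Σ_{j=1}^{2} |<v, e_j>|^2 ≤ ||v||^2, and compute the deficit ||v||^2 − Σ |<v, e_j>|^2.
Σ |<v, e_j>|^2 = 10; ||v||^2 = 19; deficit = 9

Write each e_j = u_j / sqrt(<u_j, u_j>) where u_j is the displayed integer vector. Then <v, e_j> = <v, u_j> / sqrt(<u_j, u_j>), so |<v, e_j>|^2 = <v, u_j>^2 / <u_j, u_j>.
Coefficients: <v, e_1> = -4/sqrt(2), <v, e_2> = 2/sqrt(2).
Square and sum: Σ |<v, e_j>|^2 = 10.
Compute ||v||^2 = v·v = 19.
Deficit = 19 − 10 = 9 ≥ 0, confirming Bessel's inequality. (The deficit equals ||v − Σ <v,e_j> e_j||^2, the squared distance from v to span{e_j}.)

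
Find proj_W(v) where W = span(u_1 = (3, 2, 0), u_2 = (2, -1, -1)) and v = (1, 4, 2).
proj_W(v) = (27/31, 130/31, 48/31)

Set up U = [u_1 | ... | u_2] ∈ R^(3×2). The projector onto W = col(U) is P = U (U^T U)^(-1) U^T.
Compute U^T U =
  [13, 4]
  [4, 6],
and U^T v = (11, -4).
Solve U^T U · c = U^T v for the coefficients: c = (41/31, -48/31). The projection is proj_W(v) = U c.
Check: (v - proj_W(v)) · u_1 = 0  (should be 0).
Check: (v - proj_W(v)) · u_2 = 0  (should be 0).
Result: proj_W(v) = (27/31, 130/31, 48/31).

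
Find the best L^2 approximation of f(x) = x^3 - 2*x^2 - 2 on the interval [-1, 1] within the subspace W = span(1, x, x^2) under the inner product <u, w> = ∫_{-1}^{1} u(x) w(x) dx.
g(x) = -2*x^2 + 3*x/5 - 2

The best approximation g ∈ W is the orthogonal projection of f onto W. Writing g = a_0 + a_1 x + a_2 x^2, the coefficients solve the normal equations G · a = b where
  G_{ij} = <φ_i, φ_j> and b_i = <f, φ_i>, with φ_0 = 1, φ_1 = x, φ_2 = x^2.
G =
  [2, 0, 2/3]
  [0, 2/3, 0]
  [2/3, 0, 2/5],
b = (-16/3, 2/5, -32/15).
Solving gives a_0 = -2, a_1 = 3/5, a_2 = -2, so
  g(x) = -2*x^2 + 3*x/5 - 2.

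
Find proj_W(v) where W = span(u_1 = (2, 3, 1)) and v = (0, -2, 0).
proj_W(v) = (-6/7, -9/7, -3/7)

Set up U = [u_1 | ... | u_1] ∈ R^(3×1). The projector onto W = col(U) is P = U (U^T U)^(-1) U^T.
Compute U^T U =
  [14],
and U^T v = (-6).
Solve U^T U · c = U^T v for the coefficients: c = (-3/7). The projection is proj_W(v) = U c.
Check: (v - proj_W(v)) · u_1 = 0  (should be 0).
Result: proj_W(v) = (-6/7, -9/7, -3/7).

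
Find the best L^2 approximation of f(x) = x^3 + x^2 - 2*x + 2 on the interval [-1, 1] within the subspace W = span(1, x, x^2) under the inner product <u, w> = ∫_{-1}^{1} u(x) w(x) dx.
g(x) = x^2 - 7*x/5 + 2

The best approximation g ∈ W is the orthogonal projection of f onto W. Writing g = a_0 + a_1 x + a_2 x^2, the coefficients solve the normal equations G · a = b where
  G_{ij} = <φ_i, φ_j> and b_i = <f, φ_i>, with φ_0 = 1, φ_1 = x, φ_2 = x^2.
G =
  [2, 0, 2/3]
  [0, 2/3, 0]
  [2/3, 0, 2/5],
b = (14/3, -14/15, 26/15).
Solving gives a_0 = 2, a_1 = -7/5, a_2 = 1, so
  g(x) = x^2 - 7*x/5 + 2.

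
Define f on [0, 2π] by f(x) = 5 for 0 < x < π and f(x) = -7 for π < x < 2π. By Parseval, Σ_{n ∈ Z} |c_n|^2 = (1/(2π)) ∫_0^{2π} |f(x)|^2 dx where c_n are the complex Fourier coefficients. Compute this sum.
Σ |c_n|^2 = 37

Parseval equates the L^2 energy of f (normalised by 1/(2π)) with the ℓ^2 sum of its Fourier coefficients: (1/(2π)) ∫_0^{2π} |f|^2 = Σ |c_n|^2.
Compute the left side: (1/(2π)) [∫_0^π 5^2 dx + ∫_π^{2π} (-7)^2 dx] = (1/(2π)) · (25π + 49π) = (25 + 49)/2 = 37.
So Σ_{n ∈ Z} |c_n|^2 = 37.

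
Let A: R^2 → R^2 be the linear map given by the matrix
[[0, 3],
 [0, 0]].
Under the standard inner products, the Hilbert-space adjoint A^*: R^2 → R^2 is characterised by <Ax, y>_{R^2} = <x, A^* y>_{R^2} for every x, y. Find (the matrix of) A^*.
A^* = A^T =
[[0, 0],
 [3, 0]]

For real matrices with standard dot products, the defining identity <Ax, y> = <x, A^* y> gives (Ax)^T y = x^T (A^*) y, i.e. x^T A^T y = x^T (A^*) y. Since this holds for all x, y, we must have A^* = A^T. Therefore
A^* =
[[0, 0],
 [3, 0]].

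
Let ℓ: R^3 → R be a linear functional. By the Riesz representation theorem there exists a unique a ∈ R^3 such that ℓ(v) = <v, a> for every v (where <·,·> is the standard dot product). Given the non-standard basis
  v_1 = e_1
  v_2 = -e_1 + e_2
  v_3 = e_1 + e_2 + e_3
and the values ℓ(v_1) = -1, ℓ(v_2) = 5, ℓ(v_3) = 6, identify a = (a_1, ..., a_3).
a = (-1, 4, 3)

Write a = (a_1, ..., a_3) in the standard basis. For each basis vector v_i, ℓ(v_i) = <v_i, a> is a linear equation in the a_j's. Collect the n equations into a matrix system V a = ℓ, where row i of V is v_i (expressed in the standard basis). Since V is invertible (lower-triangular with 1s on the diagonal, up to permutation), solve by back-substitution:
  V =
[[1, 0, 0],
 [-1, 1, 0],
 [1, 1, 1]]
  V a = (-1, 5, 6)
Solving gives a = (-1, 4, 3).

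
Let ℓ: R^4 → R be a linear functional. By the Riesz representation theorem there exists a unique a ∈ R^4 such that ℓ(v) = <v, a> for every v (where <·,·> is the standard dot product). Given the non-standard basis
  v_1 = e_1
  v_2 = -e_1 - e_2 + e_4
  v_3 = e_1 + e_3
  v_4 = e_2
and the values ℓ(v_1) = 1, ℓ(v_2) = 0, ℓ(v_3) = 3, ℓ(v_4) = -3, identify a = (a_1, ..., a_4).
a = (1, -3, 2, -2)

Write a = (a_1, ..., a_4) in the standard basis. For each basis vector v_i, ℓ(v_i) = <v_i, a> is a linear equation in the a_j's. Collect the n equations into a matrix system V a = ℓ, where row i of V is v_i (expressed in the standard basis). Since V is invertible (lower-triangular with 1s on the diagonal, up to permutation), solve by back-substitution:
  V =
[[1, 0, 0, 0],
 [-1, -1, 0, 1],
 [1, 0, 1, 0],
 [0, 1, 0, 0]]
  V a = (1, 0, 3, -3)
Solving gives a = (1, -3, 2, -2).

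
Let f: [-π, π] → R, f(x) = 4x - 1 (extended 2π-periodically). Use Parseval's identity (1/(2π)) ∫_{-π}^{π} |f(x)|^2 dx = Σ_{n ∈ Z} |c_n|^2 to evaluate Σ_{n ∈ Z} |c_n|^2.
Σ |c_n|^2 = 16π^2/3 + 1

Expand and integrate term by term over [-π, π]:
  ∫ (4x)^2 dx = 16·(2π^3/3); ∫ 2·4·(-1)·x dx = 0 (odd integrand); ∫ (-1)^2 dx = 1·2π.
So (1/(2π)) ∫_{-π}^{π} (4x - 1)^2 dx = 16π^2/3 + 1 = 16π^2/3 + 1.
Parseval ⇒ Σ |c_n|^2 = 16π^2/3 + 1.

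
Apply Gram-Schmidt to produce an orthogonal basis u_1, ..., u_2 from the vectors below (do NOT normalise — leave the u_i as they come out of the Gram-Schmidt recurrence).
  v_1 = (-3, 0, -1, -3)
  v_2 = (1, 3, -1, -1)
Orthogonal basis:
  u_1 = (-3, 0, -1, -3)
  u_2 = (22/19, 3, -18/19, -16/19)

Apply the Gram-Schmidt recurrence
  u_1 = v_1
  u_i = v_i − Σ_{j<i} ((v_i · u_j) / (u_j · u_j)) · u_j.

Step by step this gives:
  u_1 = (-3, 0, -1, -3)
  u_2 = (22/19, 3, -18/19, -16/19)

Orthogonality check:
  u_2 · u_1 = 0 (should be 0)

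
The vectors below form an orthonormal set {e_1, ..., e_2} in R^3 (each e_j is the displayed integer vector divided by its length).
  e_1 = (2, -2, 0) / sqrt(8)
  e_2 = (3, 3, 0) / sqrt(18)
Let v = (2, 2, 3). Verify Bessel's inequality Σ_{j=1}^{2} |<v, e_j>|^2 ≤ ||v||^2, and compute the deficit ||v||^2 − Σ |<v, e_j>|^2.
Σ |<v, e_j>|^2 = 8; ||v||^2 = 17; deficit = 9

Write each e_j = u_j / sqrt(<u_j, u_j>) where u_j is the displayed integer vector. Then <v, e_j> = <v, u_j> / sqrt(<u_j, u_j>), so |<v, e_j>|^2 = <v, u_j>^2 / <u_j, u_j>.
Coefficients: <v, e_1> = 0/sqrt(8), <v, e_2> = 12/sqrt(18).
Square and sum: Σ |<v, e_j>|^2 = 8.
Compute ||v||^2 = v·v = 17.
Deficit = 17 − 8 = 9 ≥ 0, confirming Bessel's inequality. (The deficit equals ||v − Σ <v,e_j> e_j||^2, the squared distance from v to span{e_j}.)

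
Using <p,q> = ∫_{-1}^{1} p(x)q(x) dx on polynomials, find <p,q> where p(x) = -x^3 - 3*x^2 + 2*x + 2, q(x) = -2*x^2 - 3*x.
<p,q> = -46/15

Expand the product: p(x)·q(x) = 2*x^5 + 9*x^4 + 5*x^3 - 10*x^2 - 6*x.
∫_{-1}^{1} of each monomial x^k gives [2/(k+1) if k even, 0 if k odd]. Integrating term-by-term (or equivalently evaluating the antiderivative F(x) = x^6/3 + 9*x^5/5 + 5*x^4/4 - 10*x^3/3 - 3*x^2 at the endpoints):
  F(1) − F(−1) = -59/20 − (7/60) = -46/15.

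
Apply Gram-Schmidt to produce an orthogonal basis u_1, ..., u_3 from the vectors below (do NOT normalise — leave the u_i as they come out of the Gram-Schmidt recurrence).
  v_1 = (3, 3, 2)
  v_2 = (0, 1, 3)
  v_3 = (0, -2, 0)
Orthogonal basis:
  u_1 = (3, 3, 2)
  u_2 = (-27/22, -5/22, 24/11)
  u_3 = (126/139, -162/139, 54/139)

Apply the Gram-Schmidt recurrence
  u_1 = v_1
  u_i = v_i − Σ_{j<i} ((v_i · u_j) / (u_j · u_j)) · u_j.

Step by step this gives:
  u_1 = (3, 3, 2)
  u_2 = (-27/22, -5/22, 24/11)
  u_3 = (126/139, -162/139, 54/139)

Orthogonality check:
  u_2 · u_1 = 0 (should be 0)
  u_3 · u_1 = 0 (should be 0)
  u_3 · u_2 = 0 (should be 0)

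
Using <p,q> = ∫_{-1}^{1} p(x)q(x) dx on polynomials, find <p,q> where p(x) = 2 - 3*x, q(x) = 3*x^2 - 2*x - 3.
<p,q> = -4

Expand the product: p(x)·q(x) = -9*x^3 + 12*x^2 + 5*x - 6.
∫_{-1}^{1} of each monomial x^k gives [2/(k+1) if k even, 0 if k odd]. Integrating term-by-term (or equivalently evaluating the antiderivative F(x) = -9*x^4/4 + 4*x^3 + 5*x^2/2 - 6*x at the endpoints):
  F(1) − F(−1) = -7/4 − (9/4) = -4.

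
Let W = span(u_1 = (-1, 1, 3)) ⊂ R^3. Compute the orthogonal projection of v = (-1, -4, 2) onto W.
proj_W(v) = (-3/11, 3/11, 9/11)

Set up U = [u_1 | ... | u_1] ∈ R^(3×1). The projector onto W = col(U) is P = U (U^T U)^(-1) U^T.
Compute U^T U =
  [11],
and U^T v = (3).
Solve U^T U · c = U^T v for the coefficients: c = (3/11). The projection is proj_W(v) = U c.
Check: (v - proj_W(v)) · u_1 = 0  (should be 0).
Result: proj_W(v) = (-3/11, 3/11, 9/11).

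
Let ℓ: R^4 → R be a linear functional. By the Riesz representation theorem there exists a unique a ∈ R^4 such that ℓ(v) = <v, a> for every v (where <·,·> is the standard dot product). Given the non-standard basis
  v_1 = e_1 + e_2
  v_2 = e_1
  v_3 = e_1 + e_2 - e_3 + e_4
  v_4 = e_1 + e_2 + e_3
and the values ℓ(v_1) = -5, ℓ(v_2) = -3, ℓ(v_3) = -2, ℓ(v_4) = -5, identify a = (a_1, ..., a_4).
a = (-3, -2, 0, 3)

Write a = (a_1, ..., a_4) in the standard basis. For each basis vector v_i, ℓ(v_i) = <v_i, a> is a linear equation in the a_j's. Collect the n equations into a matrix system V a = ℓ, where row i of V is v_i (expressed in the standard basis). Since V is invertible (lower-triangular with 1s on the diagonal, up to permutation), solve by back-substitution:
  V =
[[1, 1, 0, 0],
 [1, 0, 0, 0],
 [1, 1, -1, 1],
 [1, 1, 1, 0]]
  V a = (-5, -3, -2, -5)
Solving gives a = (-3, -2, 0, 3).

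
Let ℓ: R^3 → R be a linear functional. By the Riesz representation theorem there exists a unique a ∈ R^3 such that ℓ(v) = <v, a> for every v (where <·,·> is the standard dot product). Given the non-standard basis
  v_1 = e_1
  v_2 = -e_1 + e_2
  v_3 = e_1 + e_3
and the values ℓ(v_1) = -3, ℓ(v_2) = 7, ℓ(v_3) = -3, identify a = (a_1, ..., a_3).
a = (-3, 4, 0)

Write a = (a_1, ..., a_3) in the standard basis. For each basis vector v_i, ℓ(v_i) = <v_i, a> is a linear equation in the a_j's. Collect the n equations into a matrix system V a = ℓ, where row i of V is v_i (expressed in the standard basis). Since V is invertible (lower-triangular with 1s on the diagonal, up to permutation), solve by back-substitution:
  V =
[[1, 0, 0],
 [-1, 1, 0],
 [1, 0, 1]]
  V a = (-3, 7, -3)
Solving gives a = (-3, 4, 0).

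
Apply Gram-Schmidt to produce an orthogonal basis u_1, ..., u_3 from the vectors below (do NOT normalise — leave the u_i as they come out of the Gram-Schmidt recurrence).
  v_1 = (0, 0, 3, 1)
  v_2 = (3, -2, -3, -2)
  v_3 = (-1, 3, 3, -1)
Orthogonal basis:
  u_1 = (0, 0, 3, 1)
  u_2 = (3, -2, 3/10, -9/10)
  u_3 = (77/139, 273/139, 105/139, -315/139)

Apply the Gram-Schmidt recurrence
  u_1 = v_1
  u_i = v_i − Σ_{j<i} ((v_i · u_j) / (u_j · u_j)) · u_j.

Step by step this gives:
  u_1 = (0, 0, 3, 1)
  u_2 = (3, -2, 3/10, -9/10)
  u_3 = (77/139, 273/139, 105/139, -315/139)

Orthogonality check:
  u_2 · u_1 = 0 (should be 0)
  u_3 · u_1 = 0 (should be 0)
  u_3 · u_2 = 0 (should be 0)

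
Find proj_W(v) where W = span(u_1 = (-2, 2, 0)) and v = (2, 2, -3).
proj_W(v) = (0, 0, 0)

Set up U = [u_1 | ... | u_1] ∈ R^(3×1). The projector onto W = col(U) is P = U (U^T U)^(-1) U^T.
Compute U^T U =
  [8],
and U^T v = (0).
Solve U^T U · c = U^T v for the coefficients: c = (0). The projection is proj_W(v) = U c.
Check: (v - proj_W(v)) · u_1 = 0  (should be 0).
Result: proj_W(v) = (0, 0, 0).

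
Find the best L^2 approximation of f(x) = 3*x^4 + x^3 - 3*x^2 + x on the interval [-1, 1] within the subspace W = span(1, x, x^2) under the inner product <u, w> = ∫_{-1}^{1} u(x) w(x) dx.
g(x) = -3*x^2/7 + 8*x/5 - 9/35

The best approximation g ∈ W is the orthogonal projection of f onto W. Writing g = a_0 + a_1 x + a_2 x^2, the coefficients solve the normal equations G · a = b where
  G_{ij} = <φ_i, φ_j> and b_i = <f, φ_i>, with φ_0 = 1, φ_1 = x, φ_2 = x^2.
G =
  [2, 0, 2/3]
  [0, 2/3, 0]
  [2/3, 0, 2/5],
b = (-4/5, 16/15, -12/35).
Solving gives a_0 = -9/35, a_1 = 8/5, a_2 = -3/7, so
  g(x) = -3*x^2/7 + 8*x/5 - 9/35.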